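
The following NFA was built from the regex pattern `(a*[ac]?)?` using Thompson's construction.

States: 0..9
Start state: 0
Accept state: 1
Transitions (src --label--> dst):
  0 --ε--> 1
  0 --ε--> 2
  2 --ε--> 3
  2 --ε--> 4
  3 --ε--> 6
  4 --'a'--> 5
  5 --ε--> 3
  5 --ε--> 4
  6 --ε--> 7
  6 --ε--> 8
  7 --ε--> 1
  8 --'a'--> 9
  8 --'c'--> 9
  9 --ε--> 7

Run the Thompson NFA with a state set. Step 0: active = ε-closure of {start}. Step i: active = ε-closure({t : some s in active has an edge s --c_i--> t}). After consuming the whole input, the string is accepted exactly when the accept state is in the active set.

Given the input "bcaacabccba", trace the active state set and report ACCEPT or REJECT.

Answer: REJECT

Steps:
start: ε-closure({0}) = {0,1,2,3,4,6,7,8}
'b' @ 1: {}  — state set empty
rest 'caacabccba' ignored (set empty)
end set {} — state 1 not in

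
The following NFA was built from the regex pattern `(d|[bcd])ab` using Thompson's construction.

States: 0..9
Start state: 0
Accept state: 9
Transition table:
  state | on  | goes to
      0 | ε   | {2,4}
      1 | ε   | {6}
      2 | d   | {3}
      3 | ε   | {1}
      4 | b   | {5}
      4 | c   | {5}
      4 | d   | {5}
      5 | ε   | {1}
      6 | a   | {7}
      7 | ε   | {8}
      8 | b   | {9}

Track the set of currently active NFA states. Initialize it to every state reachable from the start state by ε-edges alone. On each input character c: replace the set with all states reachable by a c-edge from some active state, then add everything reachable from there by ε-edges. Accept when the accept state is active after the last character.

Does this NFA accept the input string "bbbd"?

S₀ = ε-closure({0}) = {0,2,4}
'b' @ 1: {1,5,6}
'b' @ 2: {}  — no active states
rest 'bd' ignored (set empty)
final: {}; accept 9 not in set

Answer: REJECT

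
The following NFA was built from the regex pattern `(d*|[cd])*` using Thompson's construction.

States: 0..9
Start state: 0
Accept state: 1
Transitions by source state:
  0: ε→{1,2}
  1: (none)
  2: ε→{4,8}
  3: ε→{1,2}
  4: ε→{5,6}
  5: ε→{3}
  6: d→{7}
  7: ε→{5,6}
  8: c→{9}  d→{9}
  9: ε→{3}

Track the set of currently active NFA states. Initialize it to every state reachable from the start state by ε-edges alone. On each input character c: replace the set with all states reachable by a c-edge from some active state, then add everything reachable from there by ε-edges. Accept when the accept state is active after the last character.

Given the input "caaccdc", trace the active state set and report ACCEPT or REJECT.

Answer: REJECT

Derivation:
initial (ε-close {0}): {0,1,2,3,4,5,6,8}
'c' @ 1: {1,2,3,4,5,6,8,9}  (accept∈set)
'a' @ 2: {}  — dead — no transitions
rest 'accdc' ignored (set empty)
final: {}; accept 1 not in set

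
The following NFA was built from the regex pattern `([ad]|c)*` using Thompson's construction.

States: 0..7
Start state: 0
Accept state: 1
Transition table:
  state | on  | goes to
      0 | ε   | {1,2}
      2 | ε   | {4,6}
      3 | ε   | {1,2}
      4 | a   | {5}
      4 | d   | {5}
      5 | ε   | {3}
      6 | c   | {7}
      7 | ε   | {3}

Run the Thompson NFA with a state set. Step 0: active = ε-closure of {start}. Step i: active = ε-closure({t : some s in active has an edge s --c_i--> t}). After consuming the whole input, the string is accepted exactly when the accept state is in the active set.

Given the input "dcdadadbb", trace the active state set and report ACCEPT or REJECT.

initial (ε-close {0}): {0,1,2,4,6}
'd' @ 1: {1,2,3,4,5,6}  (accept∈set)
'c' @ 2: {1,2,3,4,6,7}  (accept∈set)
'd' @ 3: {1,2,3,4,5,6}  (accept∈set)
'a' @ 4: {1,2,3,4,5,6}  (accept∈set)
'd' @ 5: {1,2,3,4,5,6}  (accept∈set)
'a' @ 6: {1,2,3,4,5,6}  (accept∈set)
'd' @ 7: {1,2,3,4,5,6}  (accept∈set)
'b' @ 8: {}  — state set empty
rest 'b' ignored (set empty)
final: {}; accept 1 not in set

Answer: REJECT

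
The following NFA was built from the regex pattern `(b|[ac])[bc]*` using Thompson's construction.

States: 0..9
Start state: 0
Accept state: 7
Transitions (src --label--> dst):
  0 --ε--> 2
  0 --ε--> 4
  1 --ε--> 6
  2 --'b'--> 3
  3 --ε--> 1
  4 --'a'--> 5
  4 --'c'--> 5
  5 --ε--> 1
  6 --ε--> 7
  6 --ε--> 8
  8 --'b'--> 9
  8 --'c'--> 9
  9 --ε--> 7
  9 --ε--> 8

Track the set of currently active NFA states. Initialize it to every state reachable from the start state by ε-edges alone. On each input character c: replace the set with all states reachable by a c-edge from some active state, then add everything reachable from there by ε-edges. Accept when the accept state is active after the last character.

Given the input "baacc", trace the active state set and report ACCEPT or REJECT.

Answer: REJECT

Trace:
initial (ε-close {0}): {0,2,4}
'b' @ 1: {1,3,6,7,8}  (accept∈set)
'a' @ 2: {}  — dead — no transitions
rest 'acc' ignored (set empty)
after full input: {}  (accept=7 not in)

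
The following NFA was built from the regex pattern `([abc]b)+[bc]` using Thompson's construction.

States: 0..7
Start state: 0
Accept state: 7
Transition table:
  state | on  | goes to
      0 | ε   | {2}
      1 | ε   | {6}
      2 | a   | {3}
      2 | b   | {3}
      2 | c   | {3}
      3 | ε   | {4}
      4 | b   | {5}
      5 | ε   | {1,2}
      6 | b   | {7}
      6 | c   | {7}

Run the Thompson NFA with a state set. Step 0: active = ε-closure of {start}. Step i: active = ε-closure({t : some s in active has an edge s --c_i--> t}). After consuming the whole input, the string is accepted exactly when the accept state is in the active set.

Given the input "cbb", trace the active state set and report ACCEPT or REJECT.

Answer: ACCEPT

Steps:
initial (ε-close {0}): {0,2}
'c' @ 1: {3,4}
'b' @ 2: {1,2,5,6}
'b' @ 3: {3,4,7}  [accepting]
end set {3,4,7} — state 7 in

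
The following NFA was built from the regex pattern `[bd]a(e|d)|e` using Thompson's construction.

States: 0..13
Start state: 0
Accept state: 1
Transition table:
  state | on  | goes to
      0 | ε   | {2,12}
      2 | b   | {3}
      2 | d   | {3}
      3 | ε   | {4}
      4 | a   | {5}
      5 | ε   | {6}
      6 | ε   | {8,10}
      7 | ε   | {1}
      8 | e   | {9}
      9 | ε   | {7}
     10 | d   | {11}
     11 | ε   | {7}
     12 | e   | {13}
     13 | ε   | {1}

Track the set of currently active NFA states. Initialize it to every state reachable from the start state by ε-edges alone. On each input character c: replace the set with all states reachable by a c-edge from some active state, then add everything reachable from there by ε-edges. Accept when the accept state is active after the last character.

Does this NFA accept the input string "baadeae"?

Answer: REJECT

Derivation:
start: ε-closure({0}) = {0,2,12}
'b' @ 1: {3,4}
'a' @ 2: {5,6,8,10}
'a' @ 3: {}  — dead — no transitions
rest 'deae' ignored (set empty)
final: {}; accept 1 not in set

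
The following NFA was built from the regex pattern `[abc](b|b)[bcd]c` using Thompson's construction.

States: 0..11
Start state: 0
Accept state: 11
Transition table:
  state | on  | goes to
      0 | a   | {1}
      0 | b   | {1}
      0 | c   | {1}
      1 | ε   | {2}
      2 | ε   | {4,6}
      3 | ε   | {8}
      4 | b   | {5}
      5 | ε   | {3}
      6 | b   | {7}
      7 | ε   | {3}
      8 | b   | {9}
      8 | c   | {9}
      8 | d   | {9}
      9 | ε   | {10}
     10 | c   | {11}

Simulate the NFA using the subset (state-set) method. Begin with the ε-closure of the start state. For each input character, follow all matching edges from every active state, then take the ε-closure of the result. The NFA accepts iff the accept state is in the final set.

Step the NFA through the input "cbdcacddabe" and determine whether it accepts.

initial (ε-close {0}): {0}
'c' @ 1: {1,2,4,6}
'b' @ 2: {3,5,7,8}
'd' @ 3: {9,10}
'c' @ 4: {11}  (accept∈set)
'a' @ 5: {}  — state set empty
rest 'cddabe' ignored (set empty)
end set {} — state 11 not in

Answer: REJECT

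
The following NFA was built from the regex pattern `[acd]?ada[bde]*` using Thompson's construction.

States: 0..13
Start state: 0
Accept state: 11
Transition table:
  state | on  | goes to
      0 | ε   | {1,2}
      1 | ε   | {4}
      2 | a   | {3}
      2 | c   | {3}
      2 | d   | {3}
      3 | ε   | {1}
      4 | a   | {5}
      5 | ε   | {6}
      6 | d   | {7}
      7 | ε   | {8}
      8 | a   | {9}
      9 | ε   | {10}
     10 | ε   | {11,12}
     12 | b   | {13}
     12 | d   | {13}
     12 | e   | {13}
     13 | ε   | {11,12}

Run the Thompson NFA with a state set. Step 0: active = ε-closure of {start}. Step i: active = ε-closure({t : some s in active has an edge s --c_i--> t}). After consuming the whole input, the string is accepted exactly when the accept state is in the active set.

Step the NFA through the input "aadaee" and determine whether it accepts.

Answer: ACCEPT

Derivation:
S₀ = ε-closure({0}) = {0,1,2,4}
'a' @ 1: {1,3,4,5,6}
'a' @ 2: {5,6}
'd' @ 3: {7,8}
'a' @ 4: {9,10,11,12}  [accepting]
'e' @ 5: {11,12,13}  [accepting]
'e' @ 6: {11,12,13}  [accepting]
final: {11,12,13}; accept 11 in set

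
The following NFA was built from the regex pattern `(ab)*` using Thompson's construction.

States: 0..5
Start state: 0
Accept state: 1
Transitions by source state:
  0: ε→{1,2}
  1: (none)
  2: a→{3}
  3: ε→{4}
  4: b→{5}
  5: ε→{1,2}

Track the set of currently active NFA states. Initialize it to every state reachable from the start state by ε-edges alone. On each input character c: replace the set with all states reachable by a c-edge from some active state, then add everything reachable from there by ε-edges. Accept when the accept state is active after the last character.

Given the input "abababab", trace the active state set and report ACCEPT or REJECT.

Answer: ACCEPT

Derivation:
initial (ε-close {0}): {0,1,2}
'a' @ 1: {3,4}
'b' @ 2: {1,2,5}  ✓accept
'a' @ 3: {3,4}
'b' @ 4: {1,2,5}  ✓accept
'a' @ 5: {3,4}
'b' @ 6: {1,2,5}  ✓accept
'a' @ 7: {3,4}
'b' @ 8: {1,2,5}  ✓accept
end set {1,2,5} — state 1 in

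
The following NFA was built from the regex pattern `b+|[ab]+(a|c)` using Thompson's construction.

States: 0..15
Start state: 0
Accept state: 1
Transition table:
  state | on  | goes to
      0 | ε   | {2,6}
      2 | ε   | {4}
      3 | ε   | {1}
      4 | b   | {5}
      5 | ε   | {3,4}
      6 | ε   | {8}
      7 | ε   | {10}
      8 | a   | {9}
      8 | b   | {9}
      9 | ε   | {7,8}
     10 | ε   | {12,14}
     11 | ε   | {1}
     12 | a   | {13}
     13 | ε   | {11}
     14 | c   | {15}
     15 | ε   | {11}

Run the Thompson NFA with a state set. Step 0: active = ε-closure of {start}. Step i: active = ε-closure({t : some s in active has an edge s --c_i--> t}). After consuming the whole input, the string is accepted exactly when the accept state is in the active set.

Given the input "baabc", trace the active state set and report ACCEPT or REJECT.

S₀ = ε-closure({0}) = {0,2,4,6,8}
'b' @ 1: {1,3,4,5,7,8,9,10,12,14}  [accepting]
'a' @ 2: {1,7,8,9,10,11,12,13,14}  [accepting]
'a' @ 3: {1,7,8,9,10,11,12,13,14}  [accepting]
'b' @ 4: {7,8,9,10,12,14}
'c' @ 5: {1,11,15}  [accepting]
end set {1,11,15} — state 1 in

Answer: ACCEPT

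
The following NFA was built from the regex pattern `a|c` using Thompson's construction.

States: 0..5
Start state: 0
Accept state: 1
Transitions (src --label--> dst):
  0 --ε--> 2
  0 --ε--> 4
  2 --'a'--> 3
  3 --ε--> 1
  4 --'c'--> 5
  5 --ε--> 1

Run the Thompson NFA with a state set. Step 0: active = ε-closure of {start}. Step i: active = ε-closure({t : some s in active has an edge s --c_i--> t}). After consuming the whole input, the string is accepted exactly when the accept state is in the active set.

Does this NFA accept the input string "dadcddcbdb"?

initial (ε-close {0}): {0,2,4}
'd' @ 1: {}  — dead — no transitions
rest 'adcddcbdb' ignored (set empty)
end set {} — state 1 not in

Answer: REJECT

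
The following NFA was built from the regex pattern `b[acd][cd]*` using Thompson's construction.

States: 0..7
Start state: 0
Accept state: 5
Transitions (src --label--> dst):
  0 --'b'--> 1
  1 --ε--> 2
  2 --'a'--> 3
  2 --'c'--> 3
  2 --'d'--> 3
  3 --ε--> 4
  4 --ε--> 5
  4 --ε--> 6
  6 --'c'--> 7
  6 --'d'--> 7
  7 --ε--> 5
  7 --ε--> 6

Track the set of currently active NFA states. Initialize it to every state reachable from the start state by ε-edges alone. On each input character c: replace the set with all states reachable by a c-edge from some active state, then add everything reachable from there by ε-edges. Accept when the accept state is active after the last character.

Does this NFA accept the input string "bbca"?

start: ε-closure({0}) = {0}
'b' @ 1: {1,2}
'b' @ 2: {}  — dead — no transitions
rest 'ca' ignored (set empty)
final: {}; accept 5 not in set

Answer: REJECT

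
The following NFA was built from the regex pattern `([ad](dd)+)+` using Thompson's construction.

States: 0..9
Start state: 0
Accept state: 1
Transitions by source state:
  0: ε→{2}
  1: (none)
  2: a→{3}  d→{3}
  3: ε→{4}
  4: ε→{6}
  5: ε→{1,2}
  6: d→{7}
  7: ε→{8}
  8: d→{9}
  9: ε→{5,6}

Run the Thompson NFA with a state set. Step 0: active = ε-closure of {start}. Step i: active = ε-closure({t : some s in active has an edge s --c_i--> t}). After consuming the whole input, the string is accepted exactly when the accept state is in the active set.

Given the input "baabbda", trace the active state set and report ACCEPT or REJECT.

Answer: REJECT

Steps:
S₀ = ε-closure({0}) = {0,2}
'b' @ 1: {}  — dead — no transitions
rest 'aabbda' ignored (set empty)
final: {}; accept 1 not in set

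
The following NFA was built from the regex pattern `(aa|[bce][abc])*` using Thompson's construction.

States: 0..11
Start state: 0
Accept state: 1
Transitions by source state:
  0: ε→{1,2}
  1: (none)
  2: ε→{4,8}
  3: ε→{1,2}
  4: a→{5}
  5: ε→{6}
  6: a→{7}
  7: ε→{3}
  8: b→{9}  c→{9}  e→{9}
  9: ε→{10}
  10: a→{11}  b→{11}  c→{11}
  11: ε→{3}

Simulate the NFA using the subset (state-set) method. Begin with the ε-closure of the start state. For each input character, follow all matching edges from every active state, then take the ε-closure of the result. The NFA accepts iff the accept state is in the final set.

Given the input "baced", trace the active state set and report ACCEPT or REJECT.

Answer: REJECT

Trace:
start: ε-closure({0}) = {0,1,2,4,8}
'b' @ 1: {9,10}
'a' @ 2: {1,2,3,4,8,11}  (accept∈set)
'c' @ 3: {9,10}
'e' @ 4: {}  — dead — no transitions
rest 'd' ignored (set empty)
after full input: {}  (accept=1 not in)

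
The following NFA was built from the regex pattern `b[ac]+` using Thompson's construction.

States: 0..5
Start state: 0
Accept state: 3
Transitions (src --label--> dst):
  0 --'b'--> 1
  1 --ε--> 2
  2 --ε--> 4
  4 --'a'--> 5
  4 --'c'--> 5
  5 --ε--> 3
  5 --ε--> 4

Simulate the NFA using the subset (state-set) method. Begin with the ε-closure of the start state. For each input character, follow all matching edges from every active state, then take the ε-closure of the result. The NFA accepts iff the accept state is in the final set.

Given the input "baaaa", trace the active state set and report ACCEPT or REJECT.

Answer: ACCEPT

Derivation:
S₀ = ε-closure({0}) = {0}
'b' @ 1: {1,2,4}
'a' @ 2: {3,4,5}  (accept∈set)
'a' @ 3: {3,4,5}  (accept∈set)
'a' @ 4: {3,4,5}  (accept∈set)
'a' @ 5: {3,4,5}  (accept∈set)
final: {3,4,5}; accept 3 in set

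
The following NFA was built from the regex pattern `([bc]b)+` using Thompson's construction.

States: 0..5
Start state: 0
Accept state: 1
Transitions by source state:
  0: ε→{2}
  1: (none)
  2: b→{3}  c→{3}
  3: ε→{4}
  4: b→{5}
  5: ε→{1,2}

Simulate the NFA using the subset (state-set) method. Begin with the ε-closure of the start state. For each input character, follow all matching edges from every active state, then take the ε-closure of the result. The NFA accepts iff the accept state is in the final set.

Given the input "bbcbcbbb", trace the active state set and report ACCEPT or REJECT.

S₀ = ε-closure({0}) = {0,2}
'b' @ 1: {3,4}
'b' @ 2: {1,2,5}  [accepting]
'c' @ 3: {3,4}
'b' @ 4: {1,2,5}  [accepting]
'c' @ 5: {3,4}
'b' @ 6: {1,2,5}  [accepting]
'b' @ 7: {3,4}
'b' @ 8: {1,2,5}  [accepting]
final: {1,2,5}; accept 1 in set

Answer: ACCEPT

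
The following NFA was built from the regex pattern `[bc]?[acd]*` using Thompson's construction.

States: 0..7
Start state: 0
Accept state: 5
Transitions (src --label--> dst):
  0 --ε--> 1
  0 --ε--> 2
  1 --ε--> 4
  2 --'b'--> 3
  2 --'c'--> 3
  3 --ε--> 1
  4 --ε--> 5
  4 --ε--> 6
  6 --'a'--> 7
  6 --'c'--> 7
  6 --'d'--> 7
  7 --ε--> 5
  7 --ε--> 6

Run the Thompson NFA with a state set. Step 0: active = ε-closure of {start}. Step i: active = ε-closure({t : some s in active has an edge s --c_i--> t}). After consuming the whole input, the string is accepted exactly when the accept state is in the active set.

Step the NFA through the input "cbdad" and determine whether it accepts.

start: ε-closure({0}) = {0,1,2,4,5,6}
'c' @ 1: {1,3,4,5,6,7}  (accept∈set)
'b' @ 2: {}  — no active states
rest 'dad' ignored (set empty)
final: {}; accept 5 not in set

Answer: REJECT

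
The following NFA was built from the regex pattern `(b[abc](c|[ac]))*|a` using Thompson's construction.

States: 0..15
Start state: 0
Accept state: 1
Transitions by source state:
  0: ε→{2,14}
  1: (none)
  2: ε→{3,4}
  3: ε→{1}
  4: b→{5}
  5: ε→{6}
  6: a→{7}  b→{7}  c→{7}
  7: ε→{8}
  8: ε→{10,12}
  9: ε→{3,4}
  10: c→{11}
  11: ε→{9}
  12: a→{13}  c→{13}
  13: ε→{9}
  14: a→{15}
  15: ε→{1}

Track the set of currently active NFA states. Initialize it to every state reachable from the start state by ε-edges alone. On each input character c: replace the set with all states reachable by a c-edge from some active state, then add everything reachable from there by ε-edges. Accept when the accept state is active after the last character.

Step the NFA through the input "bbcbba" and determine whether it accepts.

Answer: ACCEPT

Trace:
start: ε-closure({0}) = {0,1,2,3,4,14}
'b' @ 1: {5,6}
'b' @ 2: {7,8,10,12}
'c' @ 3: {1,3,4,9,11,13}  (accept∈set)
'b' @ 4: {5,6}
'b' @ 5: {7,8,10,12}
'a' @ 6: {1,3,4,9,13}  (accept∈set)
after full input: {1,3,4,9,13}  (accept=1 in)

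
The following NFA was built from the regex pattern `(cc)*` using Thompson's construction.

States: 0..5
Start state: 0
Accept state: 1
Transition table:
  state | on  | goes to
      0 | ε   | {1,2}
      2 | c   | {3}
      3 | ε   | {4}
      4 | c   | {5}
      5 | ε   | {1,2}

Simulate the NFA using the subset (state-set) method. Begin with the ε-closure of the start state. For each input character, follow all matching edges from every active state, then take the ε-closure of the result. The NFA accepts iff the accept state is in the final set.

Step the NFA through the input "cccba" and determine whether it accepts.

start: ε-closure({0}) = {0,1,2}
'c' @ 1: {3,4}
'c' @ 2: {1,2,5}  (accept∈set)
'c' @ 3: {3,4}
'b' @ 4: {}  — state set empty
rest 'a' ignored (set empty)
end set {} — state 1 not in

Answer: REJECT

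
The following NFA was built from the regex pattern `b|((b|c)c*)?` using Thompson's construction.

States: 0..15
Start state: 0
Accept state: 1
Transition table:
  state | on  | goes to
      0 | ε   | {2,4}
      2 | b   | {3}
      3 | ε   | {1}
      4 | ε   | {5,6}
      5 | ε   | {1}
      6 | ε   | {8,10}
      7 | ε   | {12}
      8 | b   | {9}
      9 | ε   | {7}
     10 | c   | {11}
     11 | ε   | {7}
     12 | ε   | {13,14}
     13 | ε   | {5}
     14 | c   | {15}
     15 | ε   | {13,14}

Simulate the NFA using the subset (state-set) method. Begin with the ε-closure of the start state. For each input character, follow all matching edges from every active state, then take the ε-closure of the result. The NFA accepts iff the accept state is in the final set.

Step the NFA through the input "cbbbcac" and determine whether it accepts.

start: ε-closure({0}) = {0,1,2,4,5,6,8,10}
'c' @ 1: {1,5,7,11,12,13,14}  [accepting]
'b' @ 2: {}  — no active states
rest 'bbcac' ignored (set empty)
final: {}; accept 1 not in set

Answer: REJECT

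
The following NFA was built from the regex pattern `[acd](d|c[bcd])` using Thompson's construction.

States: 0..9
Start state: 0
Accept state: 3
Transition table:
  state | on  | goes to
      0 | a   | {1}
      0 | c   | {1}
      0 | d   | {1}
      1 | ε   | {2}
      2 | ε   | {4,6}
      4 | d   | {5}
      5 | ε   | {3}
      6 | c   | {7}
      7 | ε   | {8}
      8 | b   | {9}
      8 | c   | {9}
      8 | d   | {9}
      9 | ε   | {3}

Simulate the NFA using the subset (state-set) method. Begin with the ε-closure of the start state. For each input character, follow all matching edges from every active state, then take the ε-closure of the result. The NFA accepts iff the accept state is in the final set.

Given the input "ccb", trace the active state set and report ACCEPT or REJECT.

Answer: ACCEPT

Derivation:
S₀ = ε-closure({0}) = {0}
'c' @ 1: {1,2,4,6}
'c' @ 2: {7,8}
'b' @ 3: {3,9}  (accept∈set)
final: {3,9}; accept 3 in set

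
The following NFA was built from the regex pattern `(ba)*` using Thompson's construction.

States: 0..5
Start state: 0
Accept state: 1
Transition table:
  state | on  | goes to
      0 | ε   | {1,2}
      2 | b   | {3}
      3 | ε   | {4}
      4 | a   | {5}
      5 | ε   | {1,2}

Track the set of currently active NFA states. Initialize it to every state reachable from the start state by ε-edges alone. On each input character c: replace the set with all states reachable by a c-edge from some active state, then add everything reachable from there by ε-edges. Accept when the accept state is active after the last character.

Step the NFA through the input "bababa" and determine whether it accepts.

Answer: ACCEPT

Derivation:
S₀ = ε-closure({0}) = {0,1,2}
'b' @ 1: {3,4}
'a' @ 2: {1,2,5}  [accepting]
'b' @ 3: {3,4}
'a' @ 4: {1,2,5}  [accepting]
'b' @ 5: {3,4}
'a' @ 6: {1,2,5}  [accepting]
after full input: {1,2,5}  (accept=1 in)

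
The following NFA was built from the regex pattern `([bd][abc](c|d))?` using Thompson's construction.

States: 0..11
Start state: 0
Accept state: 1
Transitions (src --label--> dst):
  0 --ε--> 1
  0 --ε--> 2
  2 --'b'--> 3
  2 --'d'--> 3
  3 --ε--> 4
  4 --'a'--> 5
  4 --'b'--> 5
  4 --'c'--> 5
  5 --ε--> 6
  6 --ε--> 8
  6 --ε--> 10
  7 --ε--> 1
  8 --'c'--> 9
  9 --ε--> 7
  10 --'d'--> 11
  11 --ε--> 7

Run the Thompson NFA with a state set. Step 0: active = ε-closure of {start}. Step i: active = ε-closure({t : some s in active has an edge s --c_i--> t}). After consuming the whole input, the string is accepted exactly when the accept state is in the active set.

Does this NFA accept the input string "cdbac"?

Answer: REJECT

Derivation:
start: ε-closure({0}) = {0,1,2}
'c' @ 1: {}  — state set empty
rest 'dbac' ignored (set empty)
after full input: {}  (accept=1 not in)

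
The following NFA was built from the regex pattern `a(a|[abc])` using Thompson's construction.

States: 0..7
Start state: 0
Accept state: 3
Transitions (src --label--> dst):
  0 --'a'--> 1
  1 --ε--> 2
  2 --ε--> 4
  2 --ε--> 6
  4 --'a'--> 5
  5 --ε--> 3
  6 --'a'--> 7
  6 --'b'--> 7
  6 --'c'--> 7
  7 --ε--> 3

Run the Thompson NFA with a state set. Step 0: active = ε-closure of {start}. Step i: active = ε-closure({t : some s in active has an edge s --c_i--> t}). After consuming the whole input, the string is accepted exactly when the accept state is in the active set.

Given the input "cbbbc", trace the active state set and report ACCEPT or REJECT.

start: ε-closure({0}) = {0}
'c' @ 1: {}  — state set empty
rest 'bbbc' ignored (set empty)
final: {}; accept 3 not in set

Answer: REJECT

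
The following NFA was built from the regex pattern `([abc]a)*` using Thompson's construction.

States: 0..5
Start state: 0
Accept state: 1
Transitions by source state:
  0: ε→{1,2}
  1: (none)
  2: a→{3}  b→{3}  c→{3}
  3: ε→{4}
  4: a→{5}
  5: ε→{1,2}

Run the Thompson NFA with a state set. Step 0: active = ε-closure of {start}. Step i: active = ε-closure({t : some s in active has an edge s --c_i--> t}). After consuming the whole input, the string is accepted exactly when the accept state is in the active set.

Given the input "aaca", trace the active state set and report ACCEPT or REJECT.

Answer: ACCEPT

Steps:
initial (ε-close {0}): {0,1,2}
'a' @ 1: {3,4}
'a' @ 2: {1,2,5}  ✓accept
'c' @ 3: {3,4}
'a' @ 4: {1,2,5}  ✓accept
final: {1,2,5}; accept 1 in set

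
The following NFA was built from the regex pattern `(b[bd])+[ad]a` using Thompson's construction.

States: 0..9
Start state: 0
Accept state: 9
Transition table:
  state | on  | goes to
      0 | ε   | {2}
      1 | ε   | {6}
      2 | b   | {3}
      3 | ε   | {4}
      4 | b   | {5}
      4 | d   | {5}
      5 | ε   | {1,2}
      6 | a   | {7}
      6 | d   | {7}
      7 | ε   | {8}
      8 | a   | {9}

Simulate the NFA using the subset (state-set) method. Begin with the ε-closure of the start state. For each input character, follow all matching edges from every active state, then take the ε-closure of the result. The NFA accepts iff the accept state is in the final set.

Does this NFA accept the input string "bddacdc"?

Answer: REJECT

Steps:
initial (ε-close {0}): {0,2}
'b' @ 1: {3,4}
'd' @ 2: {1,2,5,6}
'd' @ 3: {7,8}
'a' @ 4: {9}  (accept∈set)
'c' @ 5: {}  — state set empty
rest 'dc' ignored (set empty)
after full input: {}  (accept=9 not in)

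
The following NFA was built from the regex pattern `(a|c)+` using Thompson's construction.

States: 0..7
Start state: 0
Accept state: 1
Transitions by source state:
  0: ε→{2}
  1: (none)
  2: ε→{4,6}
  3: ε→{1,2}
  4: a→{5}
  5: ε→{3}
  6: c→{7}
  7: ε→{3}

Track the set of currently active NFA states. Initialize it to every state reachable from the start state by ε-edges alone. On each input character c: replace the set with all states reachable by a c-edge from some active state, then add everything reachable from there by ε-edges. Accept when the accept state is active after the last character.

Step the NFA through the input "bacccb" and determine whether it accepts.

initial (ε-close {0}): {0,2,4,6}
'b' @ 1: {}  — state set empty
rest 'acccb' ignored (set empty)
final: {}; accept 1 not in set

Answer: REJECT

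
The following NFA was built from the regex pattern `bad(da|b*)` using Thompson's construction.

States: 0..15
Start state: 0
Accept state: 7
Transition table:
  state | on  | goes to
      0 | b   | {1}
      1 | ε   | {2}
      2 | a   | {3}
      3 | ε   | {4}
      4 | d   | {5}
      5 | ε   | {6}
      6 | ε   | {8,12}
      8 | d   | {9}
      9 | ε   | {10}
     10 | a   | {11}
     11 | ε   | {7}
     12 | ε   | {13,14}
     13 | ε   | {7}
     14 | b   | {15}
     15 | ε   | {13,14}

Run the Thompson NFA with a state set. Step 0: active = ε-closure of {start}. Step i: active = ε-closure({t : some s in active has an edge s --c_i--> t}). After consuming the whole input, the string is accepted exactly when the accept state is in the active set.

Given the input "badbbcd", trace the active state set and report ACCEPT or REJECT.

Answer: REJECT

Steps:
initial (ε-close {0}): {0}
'b' @ 1: {1,2}
'a' @ 2: {3,4}
'd' @ 3: {5,6,7,8,12,13,14}  ✓accept
'b' @ 4: {7,13,14,15}  ✓accept
'b' @ 5: {7,13,14,15}  ✓accept
'c' @ 6: {}  — no active states
rest 'd' ignored (set empty)
final: {}; accept 7 not in set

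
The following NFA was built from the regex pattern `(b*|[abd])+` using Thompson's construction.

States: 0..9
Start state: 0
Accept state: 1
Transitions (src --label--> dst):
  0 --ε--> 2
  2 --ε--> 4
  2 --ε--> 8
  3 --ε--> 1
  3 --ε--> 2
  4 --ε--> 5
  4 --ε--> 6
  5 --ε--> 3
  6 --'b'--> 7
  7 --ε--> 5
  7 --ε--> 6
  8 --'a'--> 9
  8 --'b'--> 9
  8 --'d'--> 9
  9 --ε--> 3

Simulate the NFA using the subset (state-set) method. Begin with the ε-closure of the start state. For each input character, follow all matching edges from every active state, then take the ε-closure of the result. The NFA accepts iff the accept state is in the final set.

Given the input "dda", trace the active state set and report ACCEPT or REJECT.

initial (ε-close {0}): {0,1,2,3,4,5,6,8}
'd' @ 1: {1,2,3,4,5,6,8,9}  (accept∈set)
'd' @ 2: {1,2,3,4,5,6,8,9}  (accept∈set)
'a' @ 3: {1,2,3,4,5,6,8,9}  (accept∈set)
end set {1,2,3,4,5,6,8,9} — state 1 in

Answer: ACCEPT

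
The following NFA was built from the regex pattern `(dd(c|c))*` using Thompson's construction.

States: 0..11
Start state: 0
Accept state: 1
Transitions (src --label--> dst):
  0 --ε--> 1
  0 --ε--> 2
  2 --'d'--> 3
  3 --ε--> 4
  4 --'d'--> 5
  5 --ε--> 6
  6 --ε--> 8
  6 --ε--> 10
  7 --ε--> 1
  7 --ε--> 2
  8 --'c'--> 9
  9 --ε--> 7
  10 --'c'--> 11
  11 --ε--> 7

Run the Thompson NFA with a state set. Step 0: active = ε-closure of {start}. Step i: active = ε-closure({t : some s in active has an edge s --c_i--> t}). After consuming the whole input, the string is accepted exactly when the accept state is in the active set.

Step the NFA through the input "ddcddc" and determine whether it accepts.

Answer: ACCEPT

Derivation:
S₀ = ε-closure({0}) = {0,1,2}
'd' @ 1: {3,4}
'd' @ 2: {5,6,8,10}
'c' @ 3: {1,2,7,9,11}  (accept∈set)
'd' @ 4: {3,4}
'd' @ 5: {5,6,8,10}
'c' @ 6: {1,2,7,9,11}  (accept∈set)
end set {1,2,7,9,11} — state 1 in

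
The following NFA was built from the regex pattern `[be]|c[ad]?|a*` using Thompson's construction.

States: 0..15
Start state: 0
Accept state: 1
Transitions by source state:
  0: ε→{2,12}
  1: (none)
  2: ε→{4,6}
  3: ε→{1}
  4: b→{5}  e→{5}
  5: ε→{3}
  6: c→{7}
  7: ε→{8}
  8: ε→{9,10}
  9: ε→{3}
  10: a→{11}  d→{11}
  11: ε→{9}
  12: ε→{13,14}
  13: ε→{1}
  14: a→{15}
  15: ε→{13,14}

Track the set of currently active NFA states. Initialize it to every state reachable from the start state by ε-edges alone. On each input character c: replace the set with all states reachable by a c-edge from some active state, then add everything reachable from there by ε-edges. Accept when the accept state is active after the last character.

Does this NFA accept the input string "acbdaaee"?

Answer: REJECT

Steps:
S₀ = ε-closure({0}) = {0,1,2,4,6,12,13,14}
'a' @ 1: {1,13,14,15}  [accepting]
'c' @ 2: {}  — dead — no transitions
rest 'bdaaee' ignored (set empty)
final: {}; accept 1 not in set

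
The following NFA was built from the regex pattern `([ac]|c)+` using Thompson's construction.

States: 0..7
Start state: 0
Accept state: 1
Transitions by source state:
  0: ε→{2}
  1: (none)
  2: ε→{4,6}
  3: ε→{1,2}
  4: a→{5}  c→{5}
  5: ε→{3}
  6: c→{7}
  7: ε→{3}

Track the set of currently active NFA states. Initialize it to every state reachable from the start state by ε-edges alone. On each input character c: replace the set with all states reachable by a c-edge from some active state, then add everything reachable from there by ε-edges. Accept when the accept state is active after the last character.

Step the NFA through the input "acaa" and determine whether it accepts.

S₀ = ε-closure({0}) = {0,2,4,6}
'a' @ 1: {1,2,3,4,5,6}  [accepting]
'c' @ 2: {1,2,3,4,5,6,7}  [accepting]
'a' @ 3: {1,2,3,4,5,6}  [accepting]
'a' @ 4: {1,2,3,4,5,6}  [accepting]
after full input: {1,2,3,4,5,6}  (accept=1 in)

Answer: ACCEPT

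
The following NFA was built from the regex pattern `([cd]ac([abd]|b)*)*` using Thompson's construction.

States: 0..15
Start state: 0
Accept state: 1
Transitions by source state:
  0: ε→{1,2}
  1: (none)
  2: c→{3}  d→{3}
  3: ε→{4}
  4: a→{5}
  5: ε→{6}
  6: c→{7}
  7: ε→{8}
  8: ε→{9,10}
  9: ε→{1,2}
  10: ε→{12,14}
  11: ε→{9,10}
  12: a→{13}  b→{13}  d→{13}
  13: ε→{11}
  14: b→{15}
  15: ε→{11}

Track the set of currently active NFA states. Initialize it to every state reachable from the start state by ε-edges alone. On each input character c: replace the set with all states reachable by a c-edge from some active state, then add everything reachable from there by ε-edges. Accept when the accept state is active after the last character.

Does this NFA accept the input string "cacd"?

start: ε-closure({0}) = {0,1,2}
'c' @ 1: {3,4}
'a' @ 2: {5,6}
'c' @ 3: {1,2,7,8,9,10,12,14}  [accepting]
'd' @ 4: {1,2,3,4,9,10,11,12,13,14}  [accepting]
after full input: {1,2,3,4,9,10,11,12,13,14}  (accept=1 in)

Answer: ACCEPT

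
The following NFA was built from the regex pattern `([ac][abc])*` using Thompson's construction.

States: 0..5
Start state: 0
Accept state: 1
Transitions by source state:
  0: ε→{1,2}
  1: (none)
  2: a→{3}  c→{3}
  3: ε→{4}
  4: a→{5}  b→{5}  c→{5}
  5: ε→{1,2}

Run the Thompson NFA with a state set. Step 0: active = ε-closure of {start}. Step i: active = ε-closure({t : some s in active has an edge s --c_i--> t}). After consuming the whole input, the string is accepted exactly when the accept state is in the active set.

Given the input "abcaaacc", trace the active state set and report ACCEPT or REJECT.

Answer: ACCEPT

Steps:
initial (ε-close {0}): {0,1,2}
'a' @ 1: {3,4}
'b' @ 2: {1,2,5}  (accept∈set)
'c' @ 3: {3,4}
'a' @ 4: {1,2,5}  (accept∈set)
'a' @ 5: {3,4}
'a' @ 6: {1,2,5}  (accept∈set)
'c' @ 7: {3,4}
'c' @ 8: {1,2,5}  (accept∈set)
final: {1,2,5}; accept 1 in set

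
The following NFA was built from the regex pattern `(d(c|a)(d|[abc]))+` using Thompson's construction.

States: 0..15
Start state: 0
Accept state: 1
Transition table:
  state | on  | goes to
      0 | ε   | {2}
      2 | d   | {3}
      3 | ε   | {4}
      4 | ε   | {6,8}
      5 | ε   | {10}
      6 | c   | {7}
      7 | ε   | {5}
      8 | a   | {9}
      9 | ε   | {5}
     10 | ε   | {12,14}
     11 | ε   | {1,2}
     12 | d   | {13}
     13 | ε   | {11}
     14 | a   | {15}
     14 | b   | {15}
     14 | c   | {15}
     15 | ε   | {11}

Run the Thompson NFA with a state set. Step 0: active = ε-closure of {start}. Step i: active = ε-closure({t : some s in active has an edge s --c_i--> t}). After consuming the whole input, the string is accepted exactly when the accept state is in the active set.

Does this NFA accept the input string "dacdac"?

initial (ε-close {0}): {0,2}
'd' @ 1: {3,4,6,8}
'a' @ 2: {5,9,10,12,14}
'c' @ 3: {1,2,11,15}  (accept∈set)
'd' @ 4: {3,4,6,8}
'a' @ 5: {5,9,10,12,14}
'c' @ 6: {1,2,11,15}  (accept∈set)
end set {1,2,11,15} — state 1 in

Answer: ACCEPT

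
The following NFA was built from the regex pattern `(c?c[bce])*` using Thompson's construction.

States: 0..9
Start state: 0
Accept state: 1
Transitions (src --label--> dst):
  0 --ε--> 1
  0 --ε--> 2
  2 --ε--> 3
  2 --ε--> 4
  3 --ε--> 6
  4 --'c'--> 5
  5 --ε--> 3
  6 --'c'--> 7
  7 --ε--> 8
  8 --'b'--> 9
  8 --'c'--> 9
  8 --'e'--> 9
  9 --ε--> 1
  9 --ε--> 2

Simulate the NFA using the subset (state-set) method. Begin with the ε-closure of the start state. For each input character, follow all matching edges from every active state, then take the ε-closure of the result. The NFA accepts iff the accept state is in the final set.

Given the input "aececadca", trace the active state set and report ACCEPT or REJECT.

S₀ = ε-closure({0}) = {0,1,2,3,4,6}
'a' @ 1: {}  — dead — no transitions
rest 'ececadca' ignored (set empty)
after full input: {}  (accept=1 not in)

Answer: REJECT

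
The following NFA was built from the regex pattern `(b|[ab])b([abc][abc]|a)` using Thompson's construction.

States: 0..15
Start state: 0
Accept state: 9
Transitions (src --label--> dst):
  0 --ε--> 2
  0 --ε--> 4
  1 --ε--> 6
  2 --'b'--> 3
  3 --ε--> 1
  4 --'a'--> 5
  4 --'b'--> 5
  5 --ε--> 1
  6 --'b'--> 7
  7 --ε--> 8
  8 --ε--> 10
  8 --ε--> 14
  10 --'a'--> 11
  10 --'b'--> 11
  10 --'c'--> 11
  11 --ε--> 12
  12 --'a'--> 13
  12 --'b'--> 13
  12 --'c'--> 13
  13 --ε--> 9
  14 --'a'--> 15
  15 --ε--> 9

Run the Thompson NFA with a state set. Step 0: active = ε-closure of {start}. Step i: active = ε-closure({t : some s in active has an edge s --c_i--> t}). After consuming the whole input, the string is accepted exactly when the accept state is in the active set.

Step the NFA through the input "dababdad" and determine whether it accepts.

start: ε-closure({0}) = {0,2,4}
'd' @ 1: {}  — dead — no transitions
rest 'ababdad' ignored (set empty)
after full input: {}  (accept=9 not in)

Answer: REJECT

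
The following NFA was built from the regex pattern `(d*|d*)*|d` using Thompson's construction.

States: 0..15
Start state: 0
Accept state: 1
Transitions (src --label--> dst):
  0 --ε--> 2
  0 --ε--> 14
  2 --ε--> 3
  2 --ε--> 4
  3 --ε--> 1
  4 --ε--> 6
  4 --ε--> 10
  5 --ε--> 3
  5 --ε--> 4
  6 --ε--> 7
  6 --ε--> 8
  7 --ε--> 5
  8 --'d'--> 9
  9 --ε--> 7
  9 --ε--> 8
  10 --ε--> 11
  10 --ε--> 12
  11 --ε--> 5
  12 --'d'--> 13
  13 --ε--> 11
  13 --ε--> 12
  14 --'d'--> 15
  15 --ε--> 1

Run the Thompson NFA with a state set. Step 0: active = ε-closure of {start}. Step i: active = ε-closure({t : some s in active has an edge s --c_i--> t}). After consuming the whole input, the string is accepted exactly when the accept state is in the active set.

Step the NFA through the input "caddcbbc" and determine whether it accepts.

Answer: REJECT

Trace:
S₀ = ε-closure({0}) = {0,1,2,3,4,5,6,7,8,10,11,12,14}
'c' @ 1: {}  — dead — no transitions
rest 'addcbbc' ignored (set empty)
end set {} — state 1 not in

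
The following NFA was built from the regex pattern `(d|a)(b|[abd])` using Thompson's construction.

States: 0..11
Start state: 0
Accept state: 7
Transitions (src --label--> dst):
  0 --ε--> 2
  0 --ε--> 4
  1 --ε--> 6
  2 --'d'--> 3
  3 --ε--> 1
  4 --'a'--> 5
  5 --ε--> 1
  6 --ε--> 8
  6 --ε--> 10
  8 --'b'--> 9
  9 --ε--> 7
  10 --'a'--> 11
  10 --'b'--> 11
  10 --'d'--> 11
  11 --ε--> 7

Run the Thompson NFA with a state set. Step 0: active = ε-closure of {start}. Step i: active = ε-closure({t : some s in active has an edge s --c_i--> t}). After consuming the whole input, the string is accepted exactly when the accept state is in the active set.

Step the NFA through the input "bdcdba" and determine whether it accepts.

Answer: REJECT

Derivation:
start: ε-closure({0}) = {0,2,4}
'b' @ 1: {}  — no active states
rest 'dcdba' ignored (set empty)
final: {}; accept 7 not in set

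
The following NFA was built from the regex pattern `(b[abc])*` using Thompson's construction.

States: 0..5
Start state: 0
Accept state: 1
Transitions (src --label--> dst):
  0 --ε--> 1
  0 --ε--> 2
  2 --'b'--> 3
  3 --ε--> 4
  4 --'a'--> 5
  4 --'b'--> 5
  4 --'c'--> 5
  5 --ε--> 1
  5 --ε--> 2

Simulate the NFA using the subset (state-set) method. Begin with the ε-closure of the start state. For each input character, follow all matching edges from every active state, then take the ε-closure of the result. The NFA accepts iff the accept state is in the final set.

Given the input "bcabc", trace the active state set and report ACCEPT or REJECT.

start: ε-closure({0}) = {0,1,2}
'b' @ 1: {3,4}
'c' @ 2: {1,2,5}  (accept∈set)
'a' @ 3: {}  — dead — no transitions
rest 'bc' ignored (set empty)
final: {}; accept 1 not in set

Answer: REJECT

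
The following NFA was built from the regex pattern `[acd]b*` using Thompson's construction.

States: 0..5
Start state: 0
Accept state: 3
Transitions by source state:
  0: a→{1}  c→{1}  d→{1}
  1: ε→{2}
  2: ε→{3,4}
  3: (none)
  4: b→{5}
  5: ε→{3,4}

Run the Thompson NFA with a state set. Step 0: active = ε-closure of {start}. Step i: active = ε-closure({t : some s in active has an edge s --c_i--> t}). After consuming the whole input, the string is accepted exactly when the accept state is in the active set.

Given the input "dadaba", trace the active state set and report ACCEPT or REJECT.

Answer: REJECT

Trace:
S₀ = ε-closure({0}) = {0}
'd' @ 1: {1,2,3,4}  ✓accept
'a' @ 2: {}  — dead — no transitions
rest 'daba' ignored (set empty)
final: {}; accept 3 not in set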